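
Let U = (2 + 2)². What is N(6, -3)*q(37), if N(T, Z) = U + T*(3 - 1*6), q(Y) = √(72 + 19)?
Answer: -2*√91 ≈ -19.079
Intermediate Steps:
U = 16 (U = 4² = 16)
q(Y) = √91
N(T, Z) = 16 - 3*T (N(T, Z) = 16 + T*(3 - 1*6) = 16 + T*(3 - 6) = 16 + T*(-3) = 16 - 3*T)
N(6, -3)*q(37) = (16 - 3*6)*√91 = (16 - 18)*√91 = -2*√91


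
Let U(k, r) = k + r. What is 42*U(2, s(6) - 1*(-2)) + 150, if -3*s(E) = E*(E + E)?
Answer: -690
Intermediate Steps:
s(E) = -2*E²/3 (s(E) = -E*(E + E)/3 = -E*2*E/3 = -2*E²/3)
42*U(2, s(6) - 1*(-2)) + 150 = 42*(2 + (-⅔*6² - 1*(-2))) + 150 = 42*(2 + (-⅔*36 + 2)) + 150 = 42*(2 + (-24 + 2)) + 150 = 42*(2 - 22) + 150 = 42*(-20) + 150 = -840 + 150 = -690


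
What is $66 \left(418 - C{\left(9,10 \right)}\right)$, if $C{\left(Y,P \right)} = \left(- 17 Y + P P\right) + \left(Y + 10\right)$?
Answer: $29832$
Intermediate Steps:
$C{\left(Y,P \right)} = 10 + P^{2} - 16 Y$ ($C{\left(Y,P \right)} = \left(- 17 Y + P^{2}\right) + \left(10 + Y\right) = \left(P^{2} - 17 Y\right) + \left(10 + Y\right) = 10 + P^{2} - 16 Y$)
$66 \left(418 - C{\left(9,10 \right)}\right) = 66 \left(418 - \left(10 + 10^{2} - 144\right)\right) = 66 \left(418 - \left(10 + 100 - 144\right)\right) = 66 \left(418 - -34\right) = 66 \left(418 + 34\right) = 66 \cdot 452 = 29832$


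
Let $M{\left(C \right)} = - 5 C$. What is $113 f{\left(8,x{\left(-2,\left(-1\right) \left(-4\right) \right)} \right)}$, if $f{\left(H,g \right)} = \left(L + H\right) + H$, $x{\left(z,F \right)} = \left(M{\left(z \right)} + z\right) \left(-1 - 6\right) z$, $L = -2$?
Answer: $1582$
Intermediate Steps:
$x{\left(z,F \right)} = 28 z^{2}$ ($x{\left(z,F \right)} = \left(- 5 z + z\right) \left(-1 - 6\right) z = - 4 z \left(-1 - 6\right) z = - 4 z \left(- 7 z\right) = 28 z^{2}$)
$f{\left(H,g \right)} = -2 + 2 H$ ($f{\left(H,g \right)} = \left(-2 + H\right) + H = -2 + 2 H$)
$113 f{\left(8,x{\left(-2,\left(-1\right) \left(-4\right) \right)} \right)} = 113 \left(-2 + 2 \cdot 8\right) = 113 \left(-2 + 16\right) = 113 \cdot 14 = 1582$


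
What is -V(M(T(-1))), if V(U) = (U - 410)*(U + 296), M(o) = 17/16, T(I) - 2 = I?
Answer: 31098879/256 ≈ 1.2148e+5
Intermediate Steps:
T(I) = 2 + I
M(o) = 17/16 (M(o) = 17*(1/16) = 17/16)
V(U) = (-410 + U)*(296 + U)
-V(M(T(-1))) = -(-121360 + (17/16)² - 114*17/16) = -(-121360 + 289/256 - 969/8) = -1*(-31098879/256) = 31098879/256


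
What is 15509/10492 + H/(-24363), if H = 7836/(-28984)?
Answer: 456315163585/308699642436 ≈ 1.4782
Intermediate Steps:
H = -1959/7246 (H = 7836*(-1/28984) = -1959/7246 ≈ -0.27036)
15509/10492 + H/(-24363) = 15509/10492 - 1959/7246/(-24363) = 15509*(1/10492) - 1959/7246*(-1/24363) = 15509/10492 + 653/58844766 = 456315163585/308699642436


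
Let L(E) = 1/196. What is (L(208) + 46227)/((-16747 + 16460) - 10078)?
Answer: -9060493/2031540 ≈ -4.4599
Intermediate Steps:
L(E) = 1/196
(L(208) + 46227)/((-16747 + 16460) - 10078) = (1/196 + 46227)/((-16747 + 16460) - 10078) = 9060493/(196*(-287 - 10078)) = (9060493/196)/(-10365) = (9060493/196)*(-1/10365) = -9060493/2031540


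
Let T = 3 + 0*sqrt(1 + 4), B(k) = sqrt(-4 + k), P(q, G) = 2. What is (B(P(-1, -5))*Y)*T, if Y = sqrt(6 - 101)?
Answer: -3*sqrt(190) ≈ -41.352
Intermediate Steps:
Y = I*sqrt(95) (Y = sqrt(-95) = I*sqrt(95) ≈ 9.7468*I)
T = 3 (T = 3 + 0*sqrt(5) = 3 + 0 = 3)
(B(P(-1, -5))*Y)*T = (sqrt(-4 + 2)*(I*sqrt(95)))*3 = (sqrt(-2)*(I*sqrt(95)))*3 = ((I*sqrt(2))*(I*sqrt(95)))*3 = -sqrt(190)*3 = -3*sqrt(190)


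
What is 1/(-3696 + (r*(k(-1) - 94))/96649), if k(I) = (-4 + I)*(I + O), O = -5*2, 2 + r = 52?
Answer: -96649/357216654 ≈ -0.00027056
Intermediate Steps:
r = 50 (r = -2 + 52 = 50)
O = -10
k(I) = (-10 + I)*(-4 + I) (k(I) = (-4 + I)*(I - 10) = (-4 + I)*(-10 + I) = (-10 + I)*(-4 + I))
1/(-3696 + (r*(k(-1) - 94))/96649) = 1/(-3696 + (50*((40 + (-1)² - 14*(-1)) - 94))/96649) = 1/(-3696 + (50*((40 + 1 + 14) - 94))*(1/96649)) = 1/(-3696 + (50*(55 - 94))*(1/96649)) = 1/(-3696 + (50*(-39))*(1/96649)) = 1/(-3696 - 1950*1/96649) = 1/(-3696 - 1950/96649) = 1/(-357216654/96649) = -96649/357216654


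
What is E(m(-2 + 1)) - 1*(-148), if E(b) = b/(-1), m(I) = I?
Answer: 149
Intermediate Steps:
E(b) = -b (E(b) = b*(-1) = -b)
E(m(-2 + 1)) - 1*(-148) = -(-2 + 1) - 1*(-148) = -1*(-1) + 148 = 1 + 148 = 149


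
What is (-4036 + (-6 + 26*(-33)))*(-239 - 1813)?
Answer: 10054800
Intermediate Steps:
(-4036 + (-6 + 26*(-33)))*(-239 - 1813) = (-4036 + (-6 - 858))*(-2052) = (-4036 - 864)*(-2052) = -4900*(-2052) = 10054800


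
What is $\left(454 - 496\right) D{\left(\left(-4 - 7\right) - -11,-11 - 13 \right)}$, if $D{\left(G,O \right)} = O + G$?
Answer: $1008$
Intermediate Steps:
$D{\left(G,O \right)} = G + O$
$\left(454 - 496\right) D{\left(\left(-4 - 7\right) - -11,-11 - 13 \right)} = \left(454 - 496\right) \left(\left(\left(-4 - 7\right) - -11\right) - 24\right) = \left(454 - 496\right) \left(\left(-11 + 11\right) - 24\right) = - 42 \left(0 - 24\right) = \left(-42\right) \left(-24\right) = 1008$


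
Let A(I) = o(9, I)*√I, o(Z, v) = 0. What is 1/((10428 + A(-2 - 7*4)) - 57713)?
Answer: -1/47285 ≈ -2.1148e-5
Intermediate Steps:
A(I) = 0 (A(I) = 0*√I = 0)
1/((10428 + A(-2 - 7*4)) - 57713) = 1/((10428 + 0) - 57713) = 1/(10428 - 57713) = 1/(-47285) = -1/47285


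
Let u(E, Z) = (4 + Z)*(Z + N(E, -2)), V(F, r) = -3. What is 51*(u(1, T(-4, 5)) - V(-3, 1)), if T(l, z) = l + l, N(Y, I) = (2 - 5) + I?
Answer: 2805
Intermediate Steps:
N(Y, I) = -3 + I
T(l, z) = 2*l
u(E, Z) = (-5 + Z)*(4 + Z) (u(E, Z) = (4 + Z)*(Z + (-3 - 2)) = (4 + Z)*(Z - 5) = (4 + Z)*(-5 + Z) = (-5 + Z)*(4 + Z))
51*(u(1, T(-4, 5)) - V(-3, 1)) = 51*((-20 + (2*(-4))² - 2*(-4)) - 1*(-3)) = 51*((-20 + (-8)² - 1*(-8)) + 3) = 51*((-20 + 64 + 8) + 3) = 51*(52 + 3) = 51*55 = 2805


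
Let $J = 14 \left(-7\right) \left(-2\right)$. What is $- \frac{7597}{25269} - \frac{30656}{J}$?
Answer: $- \frac{194033869}{1238181} \approx -156.71$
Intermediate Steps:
$J = 196$ ($J = \left(-98\right) \left(-2\right) = 196$)
$- \frac{7597}{25269} - \frac{30656}{J} = - \frac{7597}{25269} - \frac{30656}{196} = \left(-7597\right) \frac{1}{25269} - \frac{7664}{49} = - \frac{7597}{25269} - \frac{7664}{49} = - \frac{194033869}{1238181}$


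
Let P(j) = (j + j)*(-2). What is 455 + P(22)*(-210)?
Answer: 18935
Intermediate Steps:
P(j) = -4*j (P(j) = (2*j)*(-2) = -4*j)
455 + P(22)*(-210) = 455 - 4*22*(-210) = 455 - 88*(-210) = 455 + 18480 = 18935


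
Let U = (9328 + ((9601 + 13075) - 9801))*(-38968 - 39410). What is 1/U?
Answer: -1/1740226734 ≈ -5.7464e-10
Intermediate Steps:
U = -1740226734 (U = (9328 + (22676 - 9801))*(-78378) = (9328 + 12875)*(-78378) = 22203*(-78378) = -1740226734)
1/U = 1/(-1740226734) = -1/1740226734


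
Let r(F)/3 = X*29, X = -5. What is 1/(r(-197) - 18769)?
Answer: -1/19204 ≈ -5.2072e-5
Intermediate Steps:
r(F) = -435 (r(F) = 3*(-5*29) = 3*(-145) = -435)
1/(r(-197) - 18769) = 1/(-435 - 18769) = 1/(-19204) = -1/19204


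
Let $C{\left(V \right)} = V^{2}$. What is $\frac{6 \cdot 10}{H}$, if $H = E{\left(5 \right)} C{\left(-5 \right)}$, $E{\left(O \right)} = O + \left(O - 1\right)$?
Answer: $\frac{4}{15} \approx 0.26667$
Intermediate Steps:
$E{\left(O \right)} = -1 + 2 O$ ($E{\left(O \right)} = O + \left(O - 1\right) = O + \left(-1 + O\right) = -1 + 2 O$)
$H = 225$ ($H = \left(-1 + 2 \cdot 5\right) \left(-5\right)^{2} = \left(-1 + 10\right) 25 = 9 \cdot 25 = 225$)
$\frac{6 \cdot 10}{H} = \frac{6 \cdot 10}{225} = 60 \cdot \frac{1}{225} = \frac{4}{15}$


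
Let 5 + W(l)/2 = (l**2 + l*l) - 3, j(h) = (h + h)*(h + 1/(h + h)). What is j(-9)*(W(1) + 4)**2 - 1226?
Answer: 9206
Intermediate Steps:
j(h) = 2*h*(h + 1/(2*h)) (j(h) = (2*h)*(h + 1/(2*h)) = 2*h*(h + 1/(2*h)))
W(l) = -16 + 4*l**2 (W(l) = -10 + 2*((l**2 + l*l) - 3) = -10 + 2*((l**2 + l**2) - 3) = -10 + 2*(2*l**2 - 3) = -10 + 2*(-3 + 2*l**2) = -10 + (-6 + 4*l**2) = -16 + 4*l**2)
j(-9)*(W(1) + 4)**2 - 1226 = (1 + 2*(-9)**2)*((-16 + 4*1**2) + 4)**2 - 1226 = (1 + 2*81)*((-16 + 4*1) + 4)**2 - 1226 = (1 + 162)*((-16 + 4) + 4)**2 - 1226 = 163*(-12 + 4)**2 - 1226 = 163*(-8)**2 - 1226 = 163*64 - 1226 = 10432 - 1226 = 9206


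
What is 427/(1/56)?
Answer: 23912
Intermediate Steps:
427/(1/56) = 427*56 = 23912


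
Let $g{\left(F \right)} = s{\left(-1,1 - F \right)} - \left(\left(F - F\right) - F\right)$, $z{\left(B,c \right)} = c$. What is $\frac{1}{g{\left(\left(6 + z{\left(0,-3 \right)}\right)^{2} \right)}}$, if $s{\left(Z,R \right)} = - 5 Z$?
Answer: $\frac{1}{14} \approx 0.071429$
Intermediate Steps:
$g{\left(F \right)} = 5 + F$ ($g{\left(F \right)} = \left(-5\right) \left(-1\right) - \left(\left(F - F\right) - F\right) = 5 - \left(0 - F\right) = 5 - - F = 5 + F$)
$\frac{1}{g{\left(\left(6 + z{\left(0,-3 \right)}\right)^{2} \right)}} = \frac{1}{5 + \left(6 - 3\right)^{2}} = \frac{1}{5 + 3^{2}} = \frac{1}{5 + 9} = \frac{1}{14}$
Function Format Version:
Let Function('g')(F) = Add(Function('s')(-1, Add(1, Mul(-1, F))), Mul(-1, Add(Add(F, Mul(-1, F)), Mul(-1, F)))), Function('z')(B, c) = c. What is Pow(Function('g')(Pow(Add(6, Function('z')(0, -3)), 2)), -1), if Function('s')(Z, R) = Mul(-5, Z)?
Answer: Rational(1, 14) ≈ 0.071429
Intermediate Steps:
Function('g')(F) = Add(5, F) (Function('g')(F) = Add(Mul(-5, -1), Mul(-1, Add(Add(F, Mul(-1, F)), Mul(-1, F)))) = Add(5, Mul(-1, Add(0, Mul(-1, F)))) = Add(5, Mul(-1, Mul(-1, F))) = Add(5, F))
Pow(Function('g')(Pow(Add(6, Function('z')(0, -3)), 2)), -1) = Pow(Add(5, Pow(Add(6, -3), 2)), -1) = Pow(Add(5, Pow(3, 2)), -1) = Pow(Add(5, 9), -1) = Pow(14, -1) = Rational(1, 14)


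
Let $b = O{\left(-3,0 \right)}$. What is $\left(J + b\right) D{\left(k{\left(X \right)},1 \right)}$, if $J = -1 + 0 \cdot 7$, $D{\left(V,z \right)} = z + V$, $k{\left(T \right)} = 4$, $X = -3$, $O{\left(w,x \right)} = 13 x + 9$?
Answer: $40$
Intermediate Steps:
$O{\left(w,x \right)} = 9 + 13 x$
$b = 9$ ($b = 9 + 13 \cdot 0 = 9 + 0 = 9$)
$D{\left(V,z \right)} = V + z$
$J = -1$ ($J = -1 + 0 = -1$)
$\left(J + b\right) D{\left(k{\left(X \right)},1 \right)} = \left(-1 + 9\right) \left(4 + 1\right) = 8 \cdot 5 = 40$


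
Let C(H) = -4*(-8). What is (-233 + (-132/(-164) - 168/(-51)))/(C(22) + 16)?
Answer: -19943/4182 ≈ -4.7688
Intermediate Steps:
C(H) = 32
(-233 + (-132/(-164) - 168/(-51)))/(C(22) + 16) = (-233 + (-132/(-164) - 168/(-51)))/(32 + 16) = (-233 + (-132*(-1/164) - 168*(-1/51)))/48 = (-233 + (33/41 + 56/17))*(1/48) = (-233 + 2857/697)*(1/48) = -159544/697*1/48 = -19943/4182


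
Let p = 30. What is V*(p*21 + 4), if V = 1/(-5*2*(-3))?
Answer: 317/15 ≈ 21.133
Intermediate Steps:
V = 1/30 (V = 1/(-10*(-3)) = 1/30 ≈ 0.033333)
V*(p*21 + 4) = (30*21 + 4)/30 = (630 + 4)/30 = (1/30)*634 = 317/15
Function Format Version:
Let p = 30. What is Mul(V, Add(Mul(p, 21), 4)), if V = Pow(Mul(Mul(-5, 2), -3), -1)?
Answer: Rational(317, 15) ≈ 21.133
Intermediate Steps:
V = Rational(1, 30) (V = Pow(Mul(-10, -3), -1) = Pow(30, -1) = Rational(1, 30) ≈ 0.033333)
Mul(V, Add(Mul(p, 21), 4)) = Mul(Rational(1, 30), Add(Mul(30, 21), 4)) = Mul(Rational(1, 30), Add(630, 4)) = Mul(Rational(1, 30), 634) = Rational(317, 15)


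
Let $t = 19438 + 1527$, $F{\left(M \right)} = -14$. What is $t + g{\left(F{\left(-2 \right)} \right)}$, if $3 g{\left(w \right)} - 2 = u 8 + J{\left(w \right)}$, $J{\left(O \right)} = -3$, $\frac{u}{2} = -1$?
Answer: $\frac{62878}{3} \approx 20959.0$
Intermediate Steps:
$u = -2$ ($u = 2 \left(-1\right) = -2$)
$t = 20965$
$g{\left(w \right)} = - \frac{17}{3}$ ($g{\left(w \right)} = \frac{2}{3} + \frac{\left(-2\right) 8 - 3}{3} = \frac{2}{3} + \frac{-16 - 3}{3} = \frac{2}{3} + \frac{1}{3} \left(-19\right) = \frac{2}{3} - \frac{19}{3} = - \frac{17}{3}$)
$t + g{\left(F{\left(-2 \right)} \right)} = 20965 - \frac{17}{3} = \frac{62878}{3}$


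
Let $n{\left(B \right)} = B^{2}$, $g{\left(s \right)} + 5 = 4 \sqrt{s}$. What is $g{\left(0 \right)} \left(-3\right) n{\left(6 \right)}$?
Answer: $540$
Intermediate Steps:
$g{\left(s \right)} = -5 + 4 \sqrt{s}$
$g{\left(0 \right)} \left(-3\right) n{\left(6 \right)} = \left(-5 + 4 \sqrt{0}\right) \left(-3\right) 6^{2} = \left(-5 + 4 \cdot 0\right) \left(-3\right) 36 = \left(-5 + 0\right) \left(-3\right) 36 = \left(-5\right) \left(-3\right) 36 = 15 \cdot 36 = 540$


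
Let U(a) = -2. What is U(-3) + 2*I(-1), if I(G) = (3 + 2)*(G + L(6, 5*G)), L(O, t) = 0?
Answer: -12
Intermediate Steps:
I(G) = 5*G (I(G) = (3 + 2)*(G + 0) = 5*G)
U(-3) + 2*I(-1) = -2 + 2*(5*(-1)) = -2 + 2*(-5) = -2 - 10 = -12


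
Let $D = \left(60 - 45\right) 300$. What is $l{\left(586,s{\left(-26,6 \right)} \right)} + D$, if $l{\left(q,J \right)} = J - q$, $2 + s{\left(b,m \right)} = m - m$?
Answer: $3912$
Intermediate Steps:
$s{\left(b,m \right)} = -2$ ($s{\left(b,m \right)} = -2 + \left(m - m\right) = -2 + 0 = -2$)
$D = 4500$ ($D = \left(60 - 45\right) 300 = 15 \cdot 300 = 4500$)
$l{\left(586,s{\left(-26,6 \right)} \right)} + D = \left(-2 - 586\right) + 4500 = -588 + 4500 = 3912$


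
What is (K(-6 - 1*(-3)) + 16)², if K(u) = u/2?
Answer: 841/4 ≈ 210.25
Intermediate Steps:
K(u) = u/2 (K(u) = u*(½) = u/2)
(K(-6 - 1*(-3)) + 16)² = ((-6 - 1*(-3))/2 + 16)² = ((-6 + 3)/2 + 16)² = ((½)*(-3) + 16)² = (-3/2 + 16)² = (29/2)² = 841/4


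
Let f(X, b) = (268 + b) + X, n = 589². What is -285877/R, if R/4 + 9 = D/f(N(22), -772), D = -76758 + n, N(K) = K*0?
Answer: 36020502/274699 ≈ 131.13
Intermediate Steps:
N(K) = 0
n = 346921
f(X, b) = 268 + X + b
D = 270163 (D = -76758 + 346921 = 270163)
R = -274699/126 (R = -36 + 4*(270163/(268 + 0 - 772)) = -36 + 4*(270163/(-504)) = -36 + 4*(270163*(-1/504)) = -36 + 4*(-270163/504) = -36 - 270163/126 = -274699/126 ≈ -2180.2)
-285877/R = -285877/(-274699/126) = -285877*(-126/274699) = 36020502/274699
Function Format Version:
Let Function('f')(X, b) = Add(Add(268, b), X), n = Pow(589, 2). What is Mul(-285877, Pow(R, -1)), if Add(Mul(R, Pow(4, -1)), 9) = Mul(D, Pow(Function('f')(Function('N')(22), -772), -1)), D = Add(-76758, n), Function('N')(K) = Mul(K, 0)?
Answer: Rational(36020502, 274699) ≈ 131.13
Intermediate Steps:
Function('N')(K) = 0
n = 346921
Function('f')(X, b) = Add(268, X, b)
D = 270163 (D = Add(-76758, 346921) = 270163)
R = Rational(-274699, 126) (R = Add(-36, Mul(4, Mul(270163, Pow(Add(268, 0, -772), -1)))) = Add(-36, Mul(4, Mul(270163, Pow(-504, -1)))) = Add(-36, Mul(4, Mul(270163, Rational(-1, 504)))) = Add(-36, Mul(4, Rational(-270163, 504))) = Add(-36, Rational(-270163, 126)) = Rational(-274699, 126) ≈ -2180.2)
Mul(-285877, Pow(R, -1)) = Mul(-285877, Pow(Rational(-274699, 126), -1)) = Mul(-285877, Rational(-126, 274699)) = Rational(36020502, 274699)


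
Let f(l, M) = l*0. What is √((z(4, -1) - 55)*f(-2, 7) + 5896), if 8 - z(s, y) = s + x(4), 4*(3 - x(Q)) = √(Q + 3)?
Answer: 2*√1474 ≈ 76.785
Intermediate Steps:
x(Q) = 3 - √(3 + Q)/4 (x(Q) = 3 - √(Q + 3)/4 = 3 - √(3 + Q)/4)
f(l, M) = 0
z(s, y) = 5 - s + √7/4 (z(s, y) = 8 - (s + (3 - √(3 + 4)/4)) = 8 - (s + (3 - √7/4)) = 8 - (3 + s - √7/4) = 8 + (-3 - s + √7/4) = 5 - s + √7/4)
√((z(4, -1) - 55)*f(-2, 7) + 5896) = √(((5 - 1*4 + √7/4) - 55)*0 + 5896) = √(((5 - 4 + √7/4) - 55)*0 + 5896) = √(((1 + √7/4) - 55)*0 + 5896) = √((-54 + √7/4)*0 + 5896) = √(0 + 5896) = √5896 = 2*√1474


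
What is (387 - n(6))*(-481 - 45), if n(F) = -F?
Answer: -206718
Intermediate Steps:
(387 - n(6))*(-481 - 45) = (387 - (-1)*6)*(-481 - 45) = (387 - 1*(-6))*(-526) = (387 + 6)*(-526) = 393*(-526) = -206718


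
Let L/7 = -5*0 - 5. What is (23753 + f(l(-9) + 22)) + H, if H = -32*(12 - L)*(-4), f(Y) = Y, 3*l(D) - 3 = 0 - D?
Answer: 29795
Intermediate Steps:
l(D) = 1 - D/3 (l(D) = 1 + (0 - D)/3 = 1 + (-D)/3 = 1 - D/3)
L = -35 (L = 7*(-5*0 - 5) = 7*(0 - 5) = 7*(-5) = -35)
H = 6016 (H = -32*(12 - 1*(-35))*(-4) = -32*(12 + 35)*(-4) = -32*47*(-4) = -1504*(-4) = 6016)
(23753 + f(l(-9) + 22)) + H = (23753 + ((1 - ⅓*(-9)) + 22)) + 6016 = (23753 + ((1 + 3) + 22)) + 6016 = (23753 + (4 + 22)) + 6016 = (23753 + 26) + 6016 = 23779 + 6016 = 29795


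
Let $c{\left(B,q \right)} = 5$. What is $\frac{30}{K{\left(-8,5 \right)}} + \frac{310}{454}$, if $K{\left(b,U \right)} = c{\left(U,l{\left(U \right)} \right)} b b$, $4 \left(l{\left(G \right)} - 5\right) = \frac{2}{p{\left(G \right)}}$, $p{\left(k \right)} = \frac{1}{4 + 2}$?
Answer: $\frac{5641}{7264} \approx 0.77657$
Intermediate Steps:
$p{\left(k \right)} = \frac{1}{6}$
$l{\left(G \right)} = 8$ ($l{\left(G \right)} = 5 + \frac{2 \frac{1}{\frac{1}{6}}}{4} = 5 + \frac{2 \cdot 6}{4} = 5 + \frac{1}{4} \cdot 12 = 5 + 3 = 8$)
$K{\left(b,U \right)} = 5 b^{2}$ ($K{\left(b,U \right)} = 5 b b = 5 b^{2}$)
$\frac{30}{K{\left(-8,5 \right)}} + \frac{310}{454} = \frac{30}{5 \left(-8\right)^{2}} + \frac{310}{454} = \frac{30}{5 \cdot 64} + 310 \cdot \frac{1}{454} = \frac{30}{320} + \frac{155}{227} = 30 \cdot \frac{1}{320} + \frac{155}{227} = \frac{3}{32} + \frac{155}{227} = \frac{5641}{7264}$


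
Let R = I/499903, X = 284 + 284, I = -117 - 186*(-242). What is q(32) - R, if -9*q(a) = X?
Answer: -284348959/4499127 ≈ -63.201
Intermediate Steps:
I = 44895 (I = -117 + 45012 = 44895)
X = 568
q(a) = -568/9 (q(a) = -⅑*568 = -568/9)
R = 44895/499903 ≈ 0.089807
q(32) - R = -568/9 - 1*44895/499903 = -568/9 - 44895/499903 = -284348959/4499127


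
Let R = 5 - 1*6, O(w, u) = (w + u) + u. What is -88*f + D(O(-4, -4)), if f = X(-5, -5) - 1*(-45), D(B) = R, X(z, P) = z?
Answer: -3521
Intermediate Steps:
O(w, u) = w + 2*u (O(w, u) = (u + w) + u = w + 2*u)
R = -1 (R = 5 - 6 = -1)
D(B) = -1
f = 40 (f = -5 - 1*(-45) = -5 + 45 = 40)
-88*f + D(O(-4, -4)) = -88*40 - 1 = -3520 - 1 = -3521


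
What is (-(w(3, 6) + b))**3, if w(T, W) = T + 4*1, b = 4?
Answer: -1331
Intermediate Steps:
w(T, W) = 4 + T (w(T, W) = T + 4 = 4 + T)
(-(w(3, 6) + b))**3 = (-((4 + 3) + 4))**3 = (-(7 + 4))**3 = (-1*11)**3 = (-11)**3 = -1331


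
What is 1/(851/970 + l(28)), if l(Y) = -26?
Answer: -970/24369 ≈ -0.039805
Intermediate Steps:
1/(851/970 + l(28)) = 1/(851/970 - 26) = 1/(-24369/970) = -970/24369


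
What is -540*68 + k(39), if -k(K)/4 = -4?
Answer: -36704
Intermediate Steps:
k(K) = 16 (k(K) = -4*(-4) = 16)
-540*68 + k(39) = -540*68 + 16 = -36720 + 16 = -36704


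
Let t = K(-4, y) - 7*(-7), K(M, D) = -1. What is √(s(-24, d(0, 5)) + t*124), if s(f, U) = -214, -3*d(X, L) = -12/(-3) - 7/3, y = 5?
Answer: √5738 ≈ 75.750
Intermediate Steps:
d(X, L) = -5/9 (d(X, L) = -(-12/(-3) - 7/3)/3 = -(-12*(-⅓) - 7*⅓)/3 = -(4 - 7/3)/3 = -⅓*5/3 = -5/9)
t = 48 (t = -1 - 7*(-7) = -1 + 49 = 48)
√(s(-24, d(0, 5)) + t*124) = √(-214 + 48*124) = √(-214 + 5952) = √5738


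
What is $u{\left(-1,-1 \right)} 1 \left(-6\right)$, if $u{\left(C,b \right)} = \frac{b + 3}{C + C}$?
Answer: $6$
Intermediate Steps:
$u{\left(C,b \right)} = \frac{3 + b}{2 C}$
$u{\left(-1,-1 \right)} 1 \left(-6\right) = \frac{3 - 1}{2 \left(-1\right)} 1 \left(-6\right) = \frac{1}{2} \left(-1\right) 2 \cdot 1 \left(-6\right) = \left(-1\right) 1 \left(-6\right) = \left(-1\right) \left(-6\right) = 6$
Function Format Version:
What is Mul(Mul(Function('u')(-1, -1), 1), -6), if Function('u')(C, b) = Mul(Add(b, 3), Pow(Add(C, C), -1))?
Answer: 6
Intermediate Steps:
Function('u')(C, b) = Mul(Rational(1, 2), Pow(C, -1), Add(3, b)) (Function('u')(C, b) = Mul(Add(3, b), Pow(Mul(2, C), -1)) = Mul(Add(3, b), Mul(Rational(1, 2), Pow(C, -1))) = Mul(Rational(1, 2), Pow(C, -1), Add(3, b)))
Mul(Mul(Function('u')(-1, -1), 1), -6) = Mul(Mul(Mul(Rational(1, 2), Pow(-1, -1), Add(3, -1)), 1), -6) = Mul(Mul(Mul(Rational(1, 2), -1, 2), 1), -6) = Mul(Mul(-1, 1), -6) = Mul(-1, -6) = 6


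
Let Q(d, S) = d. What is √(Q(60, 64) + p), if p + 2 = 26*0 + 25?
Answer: √83 ≈ 9.1104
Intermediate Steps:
p = 23 (p = -2 + (26*0 + 25) = -2 + (0 + 25) = -2 + 25 = 23)
√(Q(60, 64) + p) = √(60 + 23) = √83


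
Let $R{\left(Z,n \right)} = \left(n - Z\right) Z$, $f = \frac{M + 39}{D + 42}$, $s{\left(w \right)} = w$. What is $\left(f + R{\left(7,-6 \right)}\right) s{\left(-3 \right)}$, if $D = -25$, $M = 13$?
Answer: $\frac{4485}{17} \approx 263.82$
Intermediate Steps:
$f = \frac{52}{17}$ ($f = \frac{13 + 39}{-25 + 42} = \frac{52}{17} \approx 3.0588$)
$R{\left(Z,n \right)} = Z \left(n - Z\right)$
$\left(f + R{\left(7,-6 \right)}\right) s{\left(-3 \right)} = \left(\frac{52}{17} + 7 \left(-6 - 7\right)\right) \left(-3\right) = \left(\frac{52}{17} + 7 \left(-13\right)\right) \left(-3\right) = \left(\frac{52}{17} - 91\right) \left(-3\right) = \left(- \frac{1495}{17}\right) \left(-3\right) = \frac{4485}{17}$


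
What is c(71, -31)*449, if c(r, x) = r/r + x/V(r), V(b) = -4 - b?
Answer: 47594/75 ≈ 634.59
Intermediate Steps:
c(r, x) = 1 + x/(-4 - r) (c(r, x) = r/r + x/(-4 - r) = 1 + x/(-4 - r))
c(71, -31)*449 = ((4 + 71 - 1*(-31))/(4 + 71))*449 = ((4 + 71 + 31)/75)*449 = ((1/75)*106)*449 = (106/75)*449 = 47594/75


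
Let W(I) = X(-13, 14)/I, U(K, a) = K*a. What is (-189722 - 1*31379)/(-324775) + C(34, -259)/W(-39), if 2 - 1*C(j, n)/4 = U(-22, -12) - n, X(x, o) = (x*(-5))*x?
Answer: -403224347/4222075 ≈ -95.504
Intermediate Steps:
X(x, o) = -5*x² (X(x, o) = (-5*x)*x = -5*x²)
W(I) = -845/I (W(I) = (-5*(-13)²)/I = (-5*169)/I = -845/I)
C(j, n) = -1048 + 4*n (C(j, n) = 8 - 4*(-22*(-12) - n) = 8 - 4*(264 - n) = 8 + (-1056 + 4*n) = -1048 + 4*n)
(-189722 - 1*31379)/(-324775) + C(34, -259)/W(-39) = (-189722 - 1*31379)/(-324775) + (-1048 + 4*(-259))/((-845/(-39))) = (-189722 - 31379)*(-1/324775) + (-1048 - 1036)/((-845*(-1/39))) = -221101*(-1/324775) - 2084/65/3 = 221101/324775 - 2084*3/65 = 221101/324775 - 6252/65 = -403224347/4222075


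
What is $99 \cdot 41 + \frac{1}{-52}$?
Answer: $\frac{211067}{52} \approx 4059.0$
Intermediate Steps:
$99 \cdot 41 + \frac{1}{-52} = 4059 - \frac{1}{52} = \frac{211067}{52}$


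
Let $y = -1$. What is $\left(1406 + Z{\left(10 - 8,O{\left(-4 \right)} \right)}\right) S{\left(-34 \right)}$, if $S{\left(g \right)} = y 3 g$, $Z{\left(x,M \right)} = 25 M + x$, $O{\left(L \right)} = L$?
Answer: $133416$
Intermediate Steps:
$Z{\left(x,M \right)} = x + 25 M$
$S{\left(g \right)} = - 3 g$ ($S{\left(g \right)} = \left(-1\right) 3 g = - 3 g$)
$\left(1406 + Z{\left(10 - 8,O{\left(-4 \right)} \right)}\right) S{\left(-34 \right)} = \left(1406 + \left(\left(10 - 8\right) + 25 \left(-4\right)\right)\right) \left(\left(-3\right) \left(-34\right)\right) = \left(1406 + \left(2 - 100\right)\right) 102 = \left(1406 - 98\right) 102 = 1308 \cdot 102 = 133416$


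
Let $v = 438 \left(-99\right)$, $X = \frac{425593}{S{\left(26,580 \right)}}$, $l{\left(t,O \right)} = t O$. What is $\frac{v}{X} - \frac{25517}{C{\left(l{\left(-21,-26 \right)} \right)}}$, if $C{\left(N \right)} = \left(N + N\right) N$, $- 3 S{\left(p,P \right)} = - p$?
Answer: $- \frac{33560889587}{36250309368} \approx -0.92581$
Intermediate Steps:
$l{\left(t,O \right)} = O t$
$S{\left(p,P \right)} = \frac{p}{3}$ ($S{\left(p,P \right)} = - \frac{\left(-1\right) p}{3} = \frac{p}{3}$)
$X = \frac{1276779}{26}$ ($X = \frac{425593}{\frac{1}{3} \cdot 26} = \frac{425593}{\frac{26}{3}} = 425593 \cdot \frac{3}{26} = \frac{1276779}{26} \approx 49107.0$)
$C{\left(N \right)} = 2 N^{2}$ ($C{\left(N \right)} = 2 N N = 2 N^{2}$)
$v = -43362$
$\frac{v}{X} - \frac{25517}{C{\left(l{\left(-21,-26 \right)} \right)}} = - \frac{43362}{\frac{1276779}{26}} - \frac{25517}{2 \left(\left(-26\right) \left(-21\right)\right)^{2}} = \left(-43362\right) \frac{26}{1276779} - \frac{25517}{2 \cdot 546^{2}} = - \frac{375804}{425593} - \frac{25517}{2 \cdot 298116} = - \frac{375804}{425593} - \frac{25517}{596232} = - \frac{33560889587}{36250309368}$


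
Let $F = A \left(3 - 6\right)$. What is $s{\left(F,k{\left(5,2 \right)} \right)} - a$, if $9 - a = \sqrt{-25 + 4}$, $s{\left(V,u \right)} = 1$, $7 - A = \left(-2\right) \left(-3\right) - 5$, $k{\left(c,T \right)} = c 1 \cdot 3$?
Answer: $-8 + i \sqrt{21} \approx -8.0 + 4.5826 i$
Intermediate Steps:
$k{\left(c,T \right)} = 3 c$ ($k{\left(c,T \right)} = c 3 = 3 c$)
$A = 6$ ($A = 7 - \left(\left(-2\right) \left(-3\right) - 5\right) = 7 - \left(6 - 5\right) = 7 - 1 = 6$)
$F = -18$ ($F = 6 \left(3 - 6\right) = 6 \left(-3\right) = -18$)
$a = 9 - i \sqrt{21}$ ($a = 9 - \sqrt{-25 + 4} = 9 - \sqrt{-21} = 9 - i \sqrt{21} \approx 9.0 - 4.5826 i$)
$s{\left(F,k{\left(5,2 \right)} \right)} - a = 1 - \left(9 - i \sqrt{21}\right) = -8 + i \sqrt{21}$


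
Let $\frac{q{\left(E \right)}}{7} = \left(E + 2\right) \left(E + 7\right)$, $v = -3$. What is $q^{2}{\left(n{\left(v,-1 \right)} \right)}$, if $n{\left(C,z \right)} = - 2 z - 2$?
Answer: $9604$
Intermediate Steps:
$n{\left(C,z \right)} = -2 - 2 z$
$q{\left(E \right)} = 7 \left(2 + E\right) \left(7 + E\right)$ ($q{\left(E \right)} = 7 \left(E + 2\right) \left(E + 7\right) = 7 \left(2 + E\right) \left(7 + E\right)$)
$q^{2}{\left(n{\left(v,-1 \right)} \right)} = \left(98 + 7 \left(-2 - -2\right)^{2} + 63 \left(-2 - -2\right)\right)^{2} = \left(98 + 7 \left(-2 + 2\right)^{2} + 63 \left(-2 + 2\right)\right)^{2} = \left(98 + 7 \cdot 0^{2} + 63 \cdot 0\right)^{2} = \left(98 + 7 \cdot 0 + 0\right)^{2} = \left(98 + 0 + 0\right)^{2} = 98^{2} = 9604$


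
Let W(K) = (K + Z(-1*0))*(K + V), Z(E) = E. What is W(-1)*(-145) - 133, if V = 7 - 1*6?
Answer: -133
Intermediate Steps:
V = 1 (V = 7 - 6 = 1)
W(K) = K*(1 + K) (W(K) = (K - 1*0)*(K + 1) = (K + 0)*(1 + K) = K*(1 + K))
W(-1)*(-145) - 133 = -(1 - 1)*(-145) - 133 = -1*0*(-145) - 133 = 0*(-145) - 133 = 0 - 133 = -133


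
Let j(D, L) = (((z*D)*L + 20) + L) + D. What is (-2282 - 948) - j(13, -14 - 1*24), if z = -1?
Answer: -3719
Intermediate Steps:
j(D, L) = 20 + D + L - D*L (j(D, L) = (((-D)*L + 20) + L) + D = ((-D*L + 20) + L) + D = ((20 - D*L) + L) + D = (20 + L - D*L) + D = 20 + D + L - D*L)
(-2282 - 948) - j(13, -14 - 1*24) = (-2282 - 948) - (20 + 13 + (-14 - 1*24) - 1*13*(-14 - 1*24)) = -3230 - (20 + 13 + (-14 - 24) - 1*13*(-14 - 24)) = -3230 - (20 + 13 - 38 - 1*13*(-38)) = -3230 - (20 + 13 - 38 + 494) = -3230 - 1*489 = -3230 - 489 = -3719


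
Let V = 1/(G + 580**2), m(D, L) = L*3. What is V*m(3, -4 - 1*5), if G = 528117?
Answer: -27/864517 ≈ -3.1231e-5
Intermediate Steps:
m(D, L) = 3*L
V = 1/864517 (V = 1/(528117 + 580**2) = 1/(528117 + 336400) = 1/864517 ≈ 1.1567e-6)
V*m(3, -4 - 1*5) = (3*(-4 - 1*5))/864517 = (3*(-4 - 5))/864517 = (3*(-9))/864517 = (1/864517)*(-27) = -27/864517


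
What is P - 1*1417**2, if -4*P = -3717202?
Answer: -2157177/2 ≈ -1.0786e+6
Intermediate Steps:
P = 1858601/2 (P = -1/4*(-3717202) = 1858601/2 ≈ 9.2930e+5)
P - 1*1417**2 = 1858601/2 - 1*1417**2 = 1858601/2 - 1*2007889 = 1858601/2 - 2007889 = -2157177/2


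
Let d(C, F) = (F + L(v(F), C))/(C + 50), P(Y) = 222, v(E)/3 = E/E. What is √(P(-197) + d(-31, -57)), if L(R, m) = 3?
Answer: 2*√19779/19 ≈ 14.804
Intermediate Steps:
v(E) = 3 (v(E) = 3*(E/E) = 3*1 = 3)
d(C, F) = (3 + F)/(50 + C) (d(C, F) = (F + 3)/(C + 50) = (3 + F)/(50 + C))
√(P(-197) + d(-31, -57)) = √(222 + (3 - 57)/(50 - 31)) = √(222 - 54/19) = √(4164/19) = 2*√19779/19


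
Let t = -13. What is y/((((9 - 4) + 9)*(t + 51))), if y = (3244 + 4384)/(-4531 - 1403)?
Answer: -1907/789222 ≈ -0.0024163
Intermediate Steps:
y = -3814/2967 (y = 7628/(-5934) = 7628*(-1/5934) = -3814/2967 ≈ -1.2855)
y/((((9 - 4) + 9)*(t + 51))) = -3814*1/((-13 + 51)*((9 - 4) + 9))/2967 = -3814*1/(38*(5 + 9))/2967 = -3814/(2967*(14*38)) = -3814/2967/532 = -3814/2967*1/532 = -1907/789222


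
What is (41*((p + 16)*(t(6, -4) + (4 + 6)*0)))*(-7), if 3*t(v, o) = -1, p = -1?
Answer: 1435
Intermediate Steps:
t(v, o) = -⅓ (t(v, o) = (⅓)*(-1) = -⅓)
(41*((p + 16)*(t(6, -4) + (4 + 6)*0)))*(-7) = (41*((-1 + 16)*(-⅓ + (4 + 6)*0)))*(-7) = (41*(15*(-⅓ + 10*0)))*(-7) = (41*(15*(-⅓ + 0)))*(-7) = (41*(15*(-⅓)))*(-7) = (41*(-5))*(-7) = -205*(-7) = 1435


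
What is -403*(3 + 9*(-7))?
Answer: 24180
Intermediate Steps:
-403*(3 + 9*(-7)) = -403*(3 - 63) = -403*(-60) = 24180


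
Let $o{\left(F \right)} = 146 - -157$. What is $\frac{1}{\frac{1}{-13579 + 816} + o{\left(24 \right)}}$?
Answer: $\frac{12763}{3867188} \approx 0.0033003$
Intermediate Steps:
$o{\left(F \right)} = 303$ ($o{\left(F \right)} = 146 + 157 = 303$)
$\frac{1}{\frac{1}{-13579 + 816} + o{\left(24 \right)}} = \frac{1}{\frac{1}{-13579 + 816} + 303} = \frac{1}{\frac{1}{-12763} + 303} = \frac{1}{- \frac{1}{12763} + 303} = \frac{1}{\frac{3867188}{12763}} = \frac{12763}{3867188}$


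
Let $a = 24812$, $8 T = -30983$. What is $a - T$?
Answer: $\frac{229479}{8} \approx 28685.0$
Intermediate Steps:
$T = - \frac{30983}{8}$ ($T = \frac{1}{8} \left(-30983\right) = - \frac{30983}{8} \approx -3872.9$)
$a - T = 24812 - - \frac{30983}{8} = 24812 + \frac{30983}{8} = \frac{229479}{8}$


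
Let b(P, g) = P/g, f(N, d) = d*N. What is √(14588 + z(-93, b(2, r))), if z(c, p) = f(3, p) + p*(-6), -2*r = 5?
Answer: 2*√91190/5 ≈ 120.79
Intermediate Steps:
f(N, d) = N*d
r = -5/2 (r = -½*5 = -5/2 ≈ -2.5000)
z(c, p) = -3*p (z(c, p) = 3*p + p*(-6) = 3*p - 6*p = -3*p)
√(14588 + z(-93, b(2, r))) = √(14588 - 6/(-5/2)) = √(14588 - 6*(-2)/5) = √(14588 - 3*(-⅘)) = √(14588 + 12/5) = √(72952/5) = 2*√91190/5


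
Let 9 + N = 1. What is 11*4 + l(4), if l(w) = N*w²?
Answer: -84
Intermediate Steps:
N = -8 (N = -9 + 1 = -8)
l(w) = -8*w²
11*4 + l(4) = 11*4 - 8*4² = 44 - 8*16 = 44 - 128 = -84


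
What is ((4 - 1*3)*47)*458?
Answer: 21526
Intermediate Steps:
((4 - 1*3)*47)*458 = ((4 - 3)*47)*458 = (1*47)*458 = 47*458 = 21526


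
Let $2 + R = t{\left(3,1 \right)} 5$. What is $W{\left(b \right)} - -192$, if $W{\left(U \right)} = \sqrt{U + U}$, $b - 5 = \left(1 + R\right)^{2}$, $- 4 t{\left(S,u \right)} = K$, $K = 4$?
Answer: $192 + \sqrt{82} \approx 201.06$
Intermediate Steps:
$t{\left(S,u \right)} = -1$ ($t{\left(S,u \right)} = \left(- \frac{1}{4}\right) 4 = -1$)
$R = -7$ ($R = -2 - 5 = -7$)
$b = 41$ ($b = 5 + \left(1 - 7\right)^{2} = 5 + \left(-6\right)^{2} = 5 + 36 = 41$)
$W{\left(U \right)} = \sqrt{2} \sqrt{U}$ ($W{\left(U \right)} = \sqrt{2 U} = \sqrt{2} \sqrt{U}$)
$W{\left(b \right)} - -192 = \sqrt{2} \sqrt{41} - -192 = \sqrt{82} + \left(-17 + 209\right) = \sqrt{82} + 192 = 192 + \sqrt{82}$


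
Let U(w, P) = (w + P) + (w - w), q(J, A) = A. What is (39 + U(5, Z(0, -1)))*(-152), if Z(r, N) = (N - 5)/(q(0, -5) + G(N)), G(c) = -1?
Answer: -6840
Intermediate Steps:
Z(r, N) = ⅚ - N/6 (Z(r, N) = (N - 5)/(-5 - 1) = (-5 + N)/(-6) = (-5 + N)*(-⅙) = ⅚ - N/6)
U(w, P) = P + w (U(w, P) = (P + w) + 0 = P + w)
(39 + U(5, Z(0, -1)))*(-152) = (39 + ((⅚ - ⅙*(-1)) + 5))*(-152) = (39 + ((⅚ + ⅙) + 5))*(-152) = (39 + (1 + 5))*(-152) = (39 + 6)*(-152) = 45*(-152) = -6840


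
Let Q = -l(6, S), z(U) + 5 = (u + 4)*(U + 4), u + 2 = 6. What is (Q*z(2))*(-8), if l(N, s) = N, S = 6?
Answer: 2064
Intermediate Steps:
u = 4 (u = -2 + 6 = 4)
z(U) = 27 + 8*U (z(U) = -5 + (4 + 4)*(U + 4) = -5 + 8*(4 + U) = -5 + (32 + 8*U) = 27 + 8*U)
Q = -6 (Q = -1*6 = -6)
(Q*z(2))*(-8) = -6*(27 + 8*2)*(-8) = -6*(27 + 16)*(-8) = -6*43*(-8) = -258*(-8) = 2064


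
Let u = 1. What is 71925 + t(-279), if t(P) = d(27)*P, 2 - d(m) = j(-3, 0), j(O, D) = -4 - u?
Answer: 69972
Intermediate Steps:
j(O, D) = -5 (j(O, D) = -4 - 1*1 = -4 - 1 = -5)
d(m) = 7 (d(m) = 2 - 1*(-5) = 2 + 5 = 7)
t(P) = 7*P
71925 + t(-279) = 71925 + 7*(-279) = 71925 - 1953 = 69972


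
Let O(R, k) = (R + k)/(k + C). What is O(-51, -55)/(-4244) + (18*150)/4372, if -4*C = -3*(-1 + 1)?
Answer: 78721321/127564030 ≈ 0.61711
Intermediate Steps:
C = 0 (C = -(-3)*(-1 + 1)/4 = -(-3)*0/4 = -1/4*0 = 0)
O(R, k) = (R + k)/k (O(R, k) = (R + k)/(k + 0) = (R + k)/k)
O(-51, -55)/(-4244) + (18*150)/4372 = ((-51 - 55)/(-55))/(-4244) + (18*150)/4372 = -1/55*(-106)*(-1/4244) + 2700*(1/4372) = (106/55)*(-1/4244) + 675/1093 = -53/116710 + 675/1093 = 78721321/127564030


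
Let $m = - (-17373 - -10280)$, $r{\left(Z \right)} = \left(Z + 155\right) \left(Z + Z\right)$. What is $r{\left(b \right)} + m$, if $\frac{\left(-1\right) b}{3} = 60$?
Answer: $16093$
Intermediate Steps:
$b = -180$ ($b = \left(-3\right) 60 = -180$)
$r{\left(Z \right)} = 2 Z \left(155 + Z\right)$ ($r{\left(Z \right)} = \left(155 + Z\right) 2 Z = 2 Z \left(155 + Z\right)$)
$m = 7093$ ($m = - (-17373 + 10280) = \left(-1\right) \left(-7093\right) = 7093$)
$r{\left(b \right)} + m = 2 \left(-180\right) \left(155 - 180\right) + 7093 = 2 \left(-180\right) \left(-25\right) + 7093 = 9000 + 7093 = 16093$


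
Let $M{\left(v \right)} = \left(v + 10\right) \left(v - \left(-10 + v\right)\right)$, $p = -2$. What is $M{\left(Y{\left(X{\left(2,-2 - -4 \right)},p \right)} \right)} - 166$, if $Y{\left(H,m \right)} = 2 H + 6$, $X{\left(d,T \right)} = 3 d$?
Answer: $114$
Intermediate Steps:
$Y{\left(H,m \right)} = 6 + 2 H$
$M{\left(v \right)} = 100 + 10 v$ ($M{\left(v \right)} = \left(10 + v\right) 10 = 100 + 10 v$)
$M{\left(Y{\left(X{\left(2,-2 - -4 \right)},p \right)} \right)} - 166 = \left(100 + 10 \left(6 + 2 \cdot 3 \cdot 2\right)\right) - 166 = \left(100 + 10 \left(6 + 2 \cdot 6\right)\right) - 166 = \left(100 + 10 \left(6 + 12\right)\right) - 166 = \left(100 + 10 \cdot 18\right) - 166 = \left(100 + 180\right) - 166 = 280 - 166 = 114$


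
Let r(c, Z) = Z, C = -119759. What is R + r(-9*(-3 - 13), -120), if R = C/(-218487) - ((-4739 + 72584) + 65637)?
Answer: -29190180415/218487 ≈ -1.3360e+5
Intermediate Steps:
R = -29163961975/218487 (R = -119759/(-218487) - ((-4739 + 72584) + 65637) = -119759*(-1/218487) - (67845 + 65637) = 119759/218487 - 1*133482 = 119759/218487 - 133482 = -29163961975/218487 ≈ -1.3348e+5)
R + r(-9*(-3 - 13), -120) = -29163961975/218487 - 120 = -29190180415/218487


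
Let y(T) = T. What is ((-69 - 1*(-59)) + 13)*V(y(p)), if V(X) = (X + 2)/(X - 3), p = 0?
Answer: -2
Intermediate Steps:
V(X) = (2 + X)/(-3 + X)
((-69 - 1*(-59)) + 13)*V(y(p)) = ((-69 - 1*(-59)) + 13)*((2 + 0)/(-3 + 0)) = ((-69 + 59) + 13)*(2/(-3)) = (-10 + 13)*(-1/3*2) = 3*(-2/3) = -2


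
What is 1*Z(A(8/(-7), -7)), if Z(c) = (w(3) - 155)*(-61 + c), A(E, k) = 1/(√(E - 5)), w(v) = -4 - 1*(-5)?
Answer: 9394 + 154*I*√301/43 ≈ 9394.0 + 62.135*I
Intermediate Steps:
w(v) = 1 (w(v) = -4 + 5 = 1)
A(E, k) = (-5 + E)^(-½) (A(E, k) = 1/(√(-5 + E)) = (-5 + E)^(-½))
Z(c) = 9394 - 154*c (Z(c) = (1 - 155)*(-61 + c) = -154*(-61 + c) = 9394 - 154*c)
1*Z(A(8/(-7), -7)) = 1*(9394 - 154/√(-5 + 8/(-7))) = 1*(9394 - 154/√(-5 + 8*(-⅐))) = 1*(9394 - 154/√(-5 - 8/7)) = 1*(9394 - (-154)*I*√301/43) = 1*(9394 + 154*I*√301/43) = 9394 + 154*I*√301/43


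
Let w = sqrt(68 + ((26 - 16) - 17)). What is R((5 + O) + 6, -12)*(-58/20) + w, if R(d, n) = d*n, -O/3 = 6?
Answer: -1218/5 + sqrt(61) ≈ -235.79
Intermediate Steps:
O = -18 (O = -3*6 = -18)
w = sqrt(61) (w = sqrt(68 + (10 - 17)) = sqrt(68 - 7) = sqrt(61) ≈ 7.8102)
R((5 + O) + 6, -12)*(-58/20) + w = (((5 - 18) + 6)*(-12))*(-58/20) + sqrt(61) = ((-13 + 6)*(-12))*(-58*1/20) + sqrt(61) = -7*(-12)*(-29/10) + sqrt(61) = 84*(-29/10) + sqrt(61) = -1218/5 + sqrt(61)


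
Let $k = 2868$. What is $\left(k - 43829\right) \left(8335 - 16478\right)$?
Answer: $333545423$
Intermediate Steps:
$\left(k - 43829\right) \left(8335 - 16478\right) = \left(2868 - 43829\right) \left(8335 - 16478\right) = \left(-40961\right) \left(-8143\right) = 333545423$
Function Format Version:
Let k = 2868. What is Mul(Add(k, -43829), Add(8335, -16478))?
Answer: 333545423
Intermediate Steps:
Mul(Add(k, -43829), Add(8335, -16478)) = Mul(Add(2868, -43829), Add(8335, -16478)) = Mul(-40961, -8143) = 333545423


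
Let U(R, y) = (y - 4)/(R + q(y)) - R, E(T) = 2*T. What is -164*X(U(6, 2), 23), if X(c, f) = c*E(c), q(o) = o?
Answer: -25625/2 ≈ -12813.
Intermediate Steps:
U(R, y) = -R + (-4 + y)/(R + y) (U(R, y) = (y - 4)/(R + y) - R = (-4 + y)/(R + y) - R = -R + (-4 + y)/(R + y))
X(c, f) = 2*c² (X(c, f) = c*(2*c) = 2*c²)
-164*X(U(6, 2), 23) = -328*((-4 + 2 - 1*6² - 1*6*2)/(6 + 2))² = -328*((-4 + 2 - 1*36 - 12)/8)² = -328*((-4 + 2 - 36 - 12)/8)² = -328*((⅛)*(-50))² = -328*(-25/4)² = -328*625/16 = -164*625/8 = -25625/2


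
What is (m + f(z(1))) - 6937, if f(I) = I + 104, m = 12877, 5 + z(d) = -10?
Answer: 6029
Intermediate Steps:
z(d) = -15 (z(d) = -5 - 10 = -15)
f(I) = 104 + I
(m + f(z(1))) - 6937 = (12877 + (104 - 15)) - 6937 = (12877 + 89) - 6937 = 12966 - 6937 = 6029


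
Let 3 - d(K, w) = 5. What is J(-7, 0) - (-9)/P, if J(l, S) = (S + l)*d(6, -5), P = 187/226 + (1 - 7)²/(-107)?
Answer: 383860/11873 ≈ 32.331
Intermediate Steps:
d(K, w) = -2 (d(K, w) = 3 - 1*5 = 3 - 5 = -2)
P = 11873/24182 (P = 187*(1/226) + (-6)²*(-1/107) = 187/226 + 36*(-1/107) = 187/226 - 36/107 = 11873/24182 ≈ 0.49098)
J(l, S) = -2*S - 2*l (J(l, S) = (S + l)*(-2) = -2*S - 2*l)
J(-7, 0) - (-9)/P = (-2*0 - 2*(-7)) - (-9)/11873/24182 = (0 + 14) - (-9)*24182/11873 = 14 - 1*(-217638/11873) = 14 + 217638/11873 = 383860/11873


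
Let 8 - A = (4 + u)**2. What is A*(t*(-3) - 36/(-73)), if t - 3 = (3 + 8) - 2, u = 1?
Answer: 44064/73 ≈ 603.62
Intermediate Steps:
t = 12 (t = 3 + ((3 + 8) - 2) = 3 + (11 - 2) = 3 + 9 = 12)
A = -17 (A = 8 - (4 + 1)**2 = 8 - 1*5**2 = 8 - 1*25 = 8 - 25 = -17)
A*(t*(-3) - 36/(-73)) = -17*(12*(-3) - 36/(-73)) = -17*(-36 - 36*(-1/73)) = -17*(-36 + 36/73) = -17*(-2592/73) = 44064/73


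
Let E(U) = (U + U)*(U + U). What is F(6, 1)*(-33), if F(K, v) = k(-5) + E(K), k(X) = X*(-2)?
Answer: -5082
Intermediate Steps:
k(X) = -2*X
E(U) = 4*U² (E(U) = (2*U)*(2*U) = 4*U²)
F(K, v) = 10 + 4*K² (F(K, v) = -2*(-5) + 4*K² = 10 + 4*K²)
F(6, 1)*(-33) = (10 + 4*6²)*(-33) = (10 + 4*36)*(-33) = (10 + 144)*(-33) = 154*(-33) = -5082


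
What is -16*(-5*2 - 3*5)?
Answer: 400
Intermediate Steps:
-16*(-5*2 - 3*5) = -16*(-10 - 15) = -16*(-25) = 400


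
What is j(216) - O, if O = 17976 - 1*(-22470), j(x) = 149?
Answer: -40297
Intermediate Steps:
O = 40446 (O = 17976 + 22470 = 40446)
j(216) - O = 149 - 1*40446 = 149 - 40446 = -40297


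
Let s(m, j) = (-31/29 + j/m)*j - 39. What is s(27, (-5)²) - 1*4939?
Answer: -3900574/783 ≈ -4981.6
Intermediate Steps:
s(m, j) = -39 + j*(-31/29 + j/m) (s(m, j) = (-31*1/29 + j/m)*j - 39 = (-31/29 + j/m)*j - 39 = j*(-31/29 + j/m) - 39 = -39 + j*(-31/29 + j/m))
s(27, (-5)²) - 1*4939 = (-39 - 31/29*(-5)² + ((-5)²)²/27) - 1*4939 = (-39 - 31/29*25 + 25²*(1/27)) - 4939 = (-39 - 775/29 + 625*(1/27)) - 4939 = (-39 - 775/29 + 625/27) - 4939 = -33337/783 - 4939 = -3900574/783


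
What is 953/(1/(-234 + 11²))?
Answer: -107689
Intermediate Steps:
953/(1/(-234 + 11²)) = 953/(1/(-234 + 121)) = 953/(1/(-113)) = 953/(-1/113) = 953*(-113) = -107689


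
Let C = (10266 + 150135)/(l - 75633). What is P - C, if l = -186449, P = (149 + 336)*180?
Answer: 22879919001/262082 ≈ 87301.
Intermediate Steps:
P = 87300 (P = 485*180 = 87300)
C = -160401/262082 (C = (10266 + 150135)/(-186449 - 75633) = 160401/(-262082) = 160401*(-1/262082) = -160401/262082 ≈ -0.61203)
P - C = 87300 - 1*(-160401/262082) = 87300 + 160401/262082 = 22879919001/262082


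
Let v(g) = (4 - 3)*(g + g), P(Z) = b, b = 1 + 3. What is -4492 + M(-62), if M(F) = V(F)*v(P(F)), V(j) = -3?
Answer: -4516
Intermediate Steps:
b = 4
P(Z) = 4
v(g) = 2*g (v(g) = 1*(2*g) = 2*g)
M(F) = -24 (M(F) = -6*4 = -3*8 = -24)
-4492 + M(-62) = -4492 - 24 = -4516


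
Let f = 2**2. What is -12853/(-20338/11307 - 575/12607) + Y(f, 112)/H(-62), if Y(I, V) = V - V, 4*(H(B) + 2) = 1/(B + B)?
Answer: 1832161076697/262902691 ≈ 6969.0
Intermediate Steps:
H(B) = -2 + 1/(8*B) (H(B) = -2 + 1/(4*(B + B)) = -2 + 1/(4*((2*B))) = -2 + (1/(2*B))/4 = -2 + 1/(8*B))
f = 4
Y(I, V) = 0
-12853/(-20338/11307 - 575/12607) + Y(f, 112)/H(-62) = -12853/(-20338/11307 - 575/12607) + 0/(-2 + (1/8)/(-62)) = -12853/(-20338*1/11307 - 575*1/12607) + 0/(-2 + (1/8)*(-1/62)) = -12853/(-20338/11307 - 575/12607) + 0/(-2 - 1/496) = -12853/(-262902691/142547349) + 0/(-993/496) = -12853*(-142547349/262902691) + 0*(-496/993) = 1832161076697/262902691 + 0 = 1832161076697/262902691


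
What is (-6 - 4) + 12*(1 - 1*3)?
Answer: -34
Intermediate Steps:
(-6 - 4) + 12*(1 - 1*3) = -10 + 12*(1 - 3) = -10 + 12*(-2) = -10 - 24 = -34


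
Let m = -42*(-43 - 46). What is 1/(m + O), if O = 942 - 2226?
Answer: 1/2454 ≈ 0.00040750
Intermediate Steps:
O = -1284
m = 3738 (m = -42*(-89) = 3738)
1/(m + O) = 1/(3738 - 1284) = 1/2454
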